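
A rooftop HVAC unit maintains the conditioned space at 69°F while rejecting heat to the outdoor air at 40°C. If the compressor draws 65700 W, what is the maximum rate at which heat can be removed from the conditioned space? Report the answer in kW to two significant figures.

990 kW

In absolute terms T_C = 293.71 K and T_H = 313.15 K, so ΔT = 19.44 K.
COP_Carnot = T_C/ΔT = 293.71/19.44 = 15.10.
Q̇_max = COP_Carnot × Ẇ = 15.10 × 65700 W = 992400 W = 992.4 kW.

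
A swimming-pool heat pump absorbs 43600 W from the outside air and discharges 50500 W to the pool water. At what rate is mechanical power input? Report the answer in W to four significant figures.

6900 W

For a cyclic device the first law requires Q̇_H = Q̇_C + Ẇ.
Ẇ = Q̇_H − Q̇_C = 6900 W.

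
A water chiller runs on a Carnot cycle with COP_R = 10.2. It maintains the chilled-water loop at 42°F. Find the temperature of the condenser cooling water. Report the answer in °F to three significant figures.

COP_R = T_C/(T_H − T_C) gives T_H − T_C = T_C/COP.
With T_C = 278.71 K, T_H = 278.71 × (1 + 1/10.2) = 306.03 K.
Converting, 306.03 K = 91.18°F.

91.2 °F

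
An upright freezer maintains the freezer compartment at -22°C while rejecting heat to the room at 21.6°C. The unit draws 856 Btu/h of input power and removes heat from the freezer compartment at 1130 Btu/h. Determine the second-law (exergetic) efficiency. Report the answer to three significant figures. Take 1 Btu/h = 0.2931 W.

COP_actual = Q̇_C/Ẇ = 1130/856.0 = 1.320.
In absolute terms T_C = 251.15 K and T_H = 294.75 K, so ΔT = 43.60 K.
COP_Carnot = T_C/ΔT = 251.15/43.60 = 5.760.
η_II = COP_actual/COP_Carnot = 1.320/5.760 = 0.2292.

0.229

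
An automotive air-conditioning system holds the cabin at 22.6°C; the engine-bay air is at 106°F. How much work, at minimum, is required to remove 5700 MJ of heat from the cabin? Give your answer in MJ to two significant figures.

In absolute terms T_C = 295.75 K and T_H = 314.26 K, so ΔT = 18.51 K.
The reversible limit is COP_R = T_C/ΔT = 15.98, so W_min = Q_C/COP = Q_C·ΔT/T_C.
W_min = 5700 × 18.51/295.75 = 356.8 MJ.

360 MJ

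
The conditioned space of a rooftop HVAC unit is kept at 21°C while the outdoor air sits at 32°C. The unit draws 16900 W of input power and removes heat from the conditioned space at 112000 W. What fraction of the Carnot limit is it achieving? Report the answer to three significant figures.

COP_actual = Q̇_C/Ẇ = 112000/16900 = 6.627.
In absolute terms T_C = 294.15 K and T_H = 305.15 K, so ΔT = 11.00 K.
COP_Carnot = T_C/ΔT = 294.15/11.00 = 26.74.
η_II = COP_actual/COP_Carnot = 6.627/26.74 = 0.2478.

0.248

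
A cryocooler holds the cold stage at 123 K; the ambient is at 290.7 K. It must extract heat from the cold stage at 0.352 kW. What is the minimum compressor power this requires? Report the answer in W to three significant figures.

The reservoir spacing is ΔT = 290.7 − 123 = 167.7 K.
COP_Carnot = T_C/ΔT = 123.00/167.7 = 0.7335.
Ẇ_min = Q̇/COP_Carnot = 0.3520/0.7335 = 0.4799 kW = 479.9 W.

480 W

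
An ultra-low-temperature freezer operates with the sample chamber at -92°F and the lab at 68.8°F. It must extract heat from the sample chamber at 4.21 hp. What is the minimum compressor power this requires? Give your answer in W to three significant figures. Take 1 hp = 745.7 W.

In absolute terms T_C = 204.26 K and T_H = 293.59 K, so ΔT = 89.33 K.
COP_Carnot = T_C/ΔT = 204.26/89.33 = 2.287.
Ẇ_min = Q̇/COP_Carnot = 4.210/2.287 = 1.841 hp = 1373 W.

1370 W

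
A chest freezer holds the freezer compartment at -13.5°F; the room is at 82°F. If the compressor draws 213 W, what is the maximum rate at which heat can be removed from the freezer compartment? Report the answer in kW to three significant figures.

In absolute terms T_C = 247.87 K and T_H = 300.93 K, so ΔT = 53.06 K.
COP_Carnot = T_C/ΔT = 247.87/53.06 = 4.672.
Q̇_max = COP_Carnot × Ẇ = 4.672 × 213.0 W = 995.1 W = 0.9951 kW.

0.995 kW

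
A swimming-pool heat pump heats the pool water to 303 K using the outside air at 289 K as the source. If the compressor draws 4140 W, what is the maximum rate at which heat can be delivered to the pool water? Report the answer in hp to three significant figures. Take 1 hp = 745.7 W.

The reservoir spacing is ΔT = 303 − 289 = 14.00 K.
COP_Carnot = T_H/ΔT = 303.00/14.00 = 21.64.
Q̇_max = COP_Carnot × Ẇ = 21.64 × 4140 W = 89600 W = 120.2 hp.

120 hp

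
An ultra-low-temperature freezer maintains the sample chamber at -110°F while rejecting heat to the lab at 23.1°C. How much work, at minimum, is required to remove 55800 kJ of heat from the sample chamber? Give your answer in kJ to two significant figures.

In absolute terms T_C = 194.26 K and T_H = 296.25 K, so ΔT = 102.0 K.
The reversible limit is COP_R = T_C/ΔT = 1.905, so W_min = Q_C/COP = Q_C·ΔT/T_C.
W_min = 55800 × 102.0/194.26 = 29300 kJ.

29000 kJ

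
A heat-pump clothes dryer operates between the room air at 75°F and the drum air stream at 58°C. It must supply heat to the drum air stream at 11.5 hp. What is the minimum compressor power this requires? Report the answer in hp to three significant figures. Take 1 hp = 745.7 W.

1.18 hp

In absolute terms T_C = 297.04 K and T_H = 331.15 K, so ΔT = 34.11 K.
COP_Carnot = T_H/ΔT = 331.15/34.11 = 9.708.
Ẇ_min = Q̇/COP_Carnot = 11.50/9.708 = 1.185 hp.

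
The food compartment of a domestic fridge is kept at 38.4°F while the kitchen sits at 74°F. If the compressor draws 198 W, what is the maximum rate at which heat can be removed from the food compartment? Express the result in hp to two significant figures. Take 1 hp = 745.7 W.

3.7 hp

In absolute terms T_C = 276.71 K and T_H = 296.48 K, so ΔT = 19.78 K.
COP_Carnot = T_C/ΔT = 276.71/19.78 = 13.99.
Q̇_max = COP_Carnot × Ẇ = 13.99 × 198.0 W = 2770 W = 3.715 hp.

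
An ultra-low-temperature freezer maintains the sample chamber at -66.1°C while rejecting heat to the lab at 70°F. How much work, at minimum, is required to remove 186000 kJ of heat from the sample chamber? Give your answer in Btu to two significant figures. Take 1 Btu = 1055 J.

In absolute terms T_C = 207.05 K and T_H = 294.26 K, so ΔT = 87.21 K.
The reversible limit is COP_R = T_C/ΔT = 2.374, so W_min = Q_C/COP = Q_C·ΔT/T_C.
W_min = 186000 × 87.21/207.05 = 78340 kJ = 74260 Btu.

74000 Btu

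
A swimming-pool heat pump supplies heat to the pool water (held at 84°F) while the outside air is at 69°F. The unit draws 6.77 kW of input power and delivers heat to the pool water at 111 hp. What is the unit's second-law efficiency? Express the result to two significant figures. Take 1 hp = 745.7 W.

0.34

Converting, Q̇_H = 111.0 hp = 82.77 kW, so COP_actual = Q̇_H/Ẇ = 82.77/6.770 = 12.23.
In absolute terms T_C = 293.71 K and T_H = 302.04 K, so ΔT = 8.333 K.
COP_Carnot = T_H/ΔT = 302.04/8.333 = 36.24.
η_II = COP_actual/COP_Carnot = 12.23/36.24 = 0.3373.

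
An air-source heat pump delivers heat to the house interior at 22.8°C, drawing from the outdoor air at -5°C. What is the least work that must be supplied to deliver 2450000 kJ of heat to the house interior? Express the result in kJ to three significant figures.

230000 kJ

In absolute terms T_C = 268.15 K and T_H = 295.95 K, so ΔT = 27.80 K.
The reversible limit is COP_HP = T_H/ΔT = 10.65, so W_min = Q_H/COP = Q_H·ΔT/T_H.
W_min = 2450000 × 27.80/295.95 = 230100 kJ.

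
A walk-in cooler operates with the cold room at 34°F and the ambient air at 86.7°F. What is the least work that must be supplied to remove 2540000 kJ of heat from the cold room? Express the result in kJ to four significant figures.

In absolute terms T_C = 274.26 K and T_H = 303.54 K, so ΔT = 29.28 K.
The reversible limit is COP_R = T_C/ΔT = 9.368, so W_min = Q_C/COP = Q_C·ΔT/T_C.
W_min = 2540000 × 29.28/274.26 = 271100 kJ.

271100 kJ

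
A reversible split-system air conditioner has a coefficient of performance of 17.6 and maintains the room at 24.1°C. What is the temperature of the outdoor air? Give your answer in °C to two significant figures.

COP_R = T_C/(T_H − T_C) gives T_H − T_C = T_C/COP.
With T_C = 297.25 K, T_H = 297.25 × (1 + 1/17.6) = 314.14 K.
Converting, 314.14 K = 40.99°C.

41 °C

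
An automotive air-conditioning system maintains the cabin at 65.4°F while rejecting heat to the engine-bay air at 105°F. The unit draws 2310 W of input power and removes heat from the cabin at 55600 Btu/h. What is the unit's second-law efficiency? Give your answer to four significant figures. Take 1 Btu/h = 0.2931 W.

Converting, Q̇_C = 55600 Btu/h = 16300 W, so COP_actual = Q̇_C/Ẇ = 16300/2310 = 7.055.
In absolute terms T_C = 291.71 K and T_H = 313.71 K, so ΔT = 22.00 K.
COP_Carnot = T_C/ΔT = 291.71/22.00 = 13.26.
η_II = COP_actual/COP_Carnot = 7.055/13.26 = 0.5321.

0.5321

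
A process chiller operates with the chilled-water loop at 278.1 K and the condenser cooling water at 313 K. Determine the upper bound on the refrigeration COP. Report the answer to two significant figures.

The reservoir spacing is ΔT = 313 − 278.1 = 34.90 K.
For a reversible cycle, COP_Carnot = T_C/ΔT = 278.10/34.90 = 7.968.

8.0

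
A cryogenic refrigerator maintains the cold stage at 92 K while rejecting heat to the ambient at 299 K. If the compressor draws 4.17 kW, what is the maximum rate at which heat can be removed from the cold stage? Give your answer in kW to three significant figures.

The reservoir spacing is ΔT = 299 − 92 = 207.0 K.
COP_Carnot = T_C/ΔT = 92.00/207.0 = 0.4444.
Q̇_max = COP_Carnot × Ẇ = 0.4444 × 4.170 kW = 1.853 kW.

1.85 kW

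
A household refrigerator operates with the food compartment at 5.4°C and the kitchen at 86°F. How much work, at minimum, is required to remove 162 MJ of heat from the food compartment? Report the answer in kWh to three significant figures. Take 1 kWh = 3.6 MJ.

3.97 kWh

In absolute terms T_C = 278.55 K and T_H = 303.15 K, so ΔT = 24.60 K.
The reversible limit is COP_R = T_C/ΔT = 11.32, so W_min = Q_C/COP = Q_C·ΔT/T_C.
W_min = 162.0 × 24.60/278.55 = 14.31 MJ = 3.974 kWh.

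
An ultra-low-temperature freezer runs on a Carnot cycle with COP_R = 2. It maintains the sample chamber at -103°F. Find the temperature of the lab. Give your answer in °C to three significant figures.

24.1 °C

COP_R = T_C/(T_H − T_C) gives T_H − T_C = T_C/COP.
With T_C = 198.15 K, T_H = 198.15 × (1 + 1/2) = 297.22 K.
Converting, 297.22 K = 24.07°C.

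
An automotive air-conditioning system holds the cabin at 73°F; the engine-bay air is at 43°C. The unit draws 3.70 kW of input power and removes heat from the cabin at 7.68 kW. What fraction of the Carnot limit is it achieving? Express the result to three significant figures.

0.142

COP_actual = Q̇_C/Ẇ = 7.680/3.700 = 2.076.
In absolute terms T_C = 295.93 K and T_H = 316.15 K, so ΔT = 20.22 K.
COP_Carnot = T_C/ΔT = 295.93/20.22 = 14.63.
η_II = COP_actual/COP_Carnot = 2.076/14.63 = 0.1418.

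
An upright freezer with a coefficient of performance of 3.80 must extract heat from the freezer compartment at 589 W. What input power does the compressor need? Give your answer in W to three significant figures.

155 W

Ẇ = Q̇_C/COP = 589.0/3.80 = 155.0 W.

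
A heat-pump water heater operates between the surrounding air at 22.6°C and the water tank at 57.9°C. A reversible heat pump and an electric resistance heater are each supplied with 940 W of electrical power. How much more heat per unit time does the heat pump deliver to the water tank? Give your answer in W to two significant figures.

In absolute terms T_C = 295.75 K and T_H = 331.05 K, so ΔT = 35.30 K.
COP_Carnot = T_H/ΔT = 331.05/35.30 = 9.378.
The heat pump delivers Q̇_H = COP × Ẇ = 8815 W; the resistance heater delivers Ẇ = 940.0 W.
Extra = (COP − 1)·Ẇ = 7875 W.

7900 W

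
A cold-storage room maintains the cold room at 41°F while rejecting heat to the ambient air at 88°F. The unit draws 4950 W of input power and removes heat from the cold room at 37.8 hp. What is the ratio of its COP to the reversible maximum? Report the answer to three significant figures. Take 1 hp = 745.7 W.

Converting, Q̇_C = 37.80 hp = 28190 W, so COP_actual = Q̇_C/Ẇ = 28190/4950 = 5.694.
In absolute terms T_C = 278.15 K and T_H = 304.26 K, so ΔT = 26.11 K.
COP_Carnot = T_C/ΔT = 278.15/26.11 = 10.65.
η_II = COP_actual/COP_Carnot = 5.694/10.65 = 0.5346.

0.535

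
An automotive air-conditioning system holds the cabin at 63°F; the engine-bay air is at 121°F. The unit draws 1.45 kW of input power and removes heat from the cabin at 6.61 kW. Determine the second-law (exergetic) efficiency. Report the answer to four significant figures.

0.5059

COP_actual = Q̇_C/Ẇ = 6.610/1.450 = 4.559.
In absolute terms T_C = 290.37 K and T_H = 322.59 K, so ΔT = 32.22 K.
COP_Carnot = T_C/ΔT = 290.37/32.22 = 9.012.
η_II = COP_actual/COP_Carnot = 4.559/9.012 = 0.5059.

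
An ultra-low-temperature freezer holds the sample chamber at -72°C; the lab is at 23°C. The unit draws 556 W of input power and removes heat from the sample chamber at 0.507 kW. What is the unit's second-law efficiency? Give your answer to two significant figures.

Converting, Q̇_C = 0.5070 kW = 507.0 W, so COP_actual = Q̇_C/Ẇ = 507.0/556.0 = 0.9119.
In absolute terms T_C = 201.15 K and T_H = 296.15 K, so ΔT = 95.00 K.
COP_Carnot = T_C/ΔT = 201.15/95.00 = 2.117.
η_II = COP_actual/COP_Carnot = 0.9119/2.117 = 0.4307.

0.43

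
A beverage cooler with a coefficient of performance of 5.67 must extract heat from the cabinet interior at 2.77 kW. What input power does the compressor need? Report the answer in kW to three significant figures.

Ẇ = Q̇_C/COP = 2.770/5.67 = 0.4885 kW.

0.489 kW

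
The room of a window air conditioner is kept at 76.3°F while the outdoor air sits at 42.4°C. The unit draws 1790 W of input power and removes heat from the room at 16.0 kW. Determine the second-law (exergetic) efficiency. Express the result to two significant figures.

Converting, Q̇_C = 16.00 kW = 16000 W, so COP_actual = Q̇_C/Ẇ = 16000/1790 = 8.939.
In absolute terms T_C = 297.76 K and T_H = 315.55 K, so ΔT = 17.79 K.
COP_Carnot = T_C/ΔT = 297.76/17.79 = 16.74.
η_II = COP_actual/COP_Carnot = 8.939/16.74 = 0.5340.

0.53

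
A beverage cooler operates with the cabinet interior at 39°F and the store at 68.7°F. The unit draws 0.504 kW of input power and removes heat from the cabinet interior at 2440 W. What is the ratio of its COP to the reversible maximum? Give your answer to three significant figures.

0.288

Converting, Q̇_C = 2440 W = 2.440 kW, so COP_actual = Q̇_C/Ẇ = 2.440/0.5040 = 4.841.
In absolute terms T_C = 277.04 K and T_H = 293.54 K, so ΔT = 16.50 K.
COP_Carnot = T_C/ΔT = 277.04/16.50 = 16.79.
η_II = COP_actual/COP_Carnot = 4.841/16.79 = 0.2883.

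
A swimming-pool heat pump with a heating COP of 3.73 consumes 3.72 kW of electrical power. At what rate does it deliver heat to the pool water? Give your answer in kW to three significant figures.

Q̇_H = COP_HP × Ẇ = 3.73 × 3.720 = 13.88 kW.

13.9 kW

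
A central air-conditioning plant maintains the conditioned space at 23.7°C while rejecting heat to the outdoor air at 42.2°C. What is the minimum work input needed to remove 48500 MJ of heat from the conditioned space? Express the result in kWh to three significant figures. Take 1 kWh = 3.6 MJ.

In absolute terms T_C = 296.85 K and T_H = 315.35 K, so ΔT = 18.50 K.
The reversible limit is COP_R = T_C/ΔT = 16.05, so W_min = Q_C/COP = Q_C·ΔT/T_C.
W_min = 48500 × 18.50/296.85 = 3023 MJ = 839.6 kWh.

840 kWh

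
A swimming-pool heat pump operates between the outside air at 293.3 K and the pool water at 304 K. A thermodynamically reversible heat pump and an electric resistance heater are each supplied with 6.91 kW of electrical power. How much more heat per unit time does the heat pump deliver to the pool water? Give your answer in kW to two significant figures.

190 kW

The reservoir spacing is ΔT = 304 − 293.3 = 10.70 K.
COP_Carnot = T_H/ΔT = 304.00/10.70 = 28.41.
The heat pump delivers Q̇_H = COP × Ẇ = 196.3 kW; the resistance heater delivers Ẇ = 6.910 kW.
Extra = (COP − 1)·Ẇ = 189.4 kW.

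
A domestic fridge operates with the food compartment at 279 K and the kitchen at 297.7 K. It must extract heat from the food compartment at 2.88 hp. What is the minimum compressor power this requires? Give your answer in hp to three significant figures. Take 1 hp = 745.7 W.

0.193 hp

The reservoir spacing is ΔT = 297.7 − 279 = 18.70 K.
COP_Carnot = T_C/ΔT = 279.00/18.70 = 14.92.
Ẇ_min = Q̇/COP_Carnot = 2.880/14.92 = 0.1930 hp.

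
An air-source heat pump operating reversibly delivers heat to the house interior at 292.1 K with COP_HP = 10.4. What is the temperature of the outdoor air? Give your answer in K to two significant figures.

COP_HP = T_H/(T_H − T_C) gives T_H − T_C = T_H/COP.
With T_H = 292.10 K, T_C = 292.10 × (1 − 1/10.4) = 264.01 K.

260 K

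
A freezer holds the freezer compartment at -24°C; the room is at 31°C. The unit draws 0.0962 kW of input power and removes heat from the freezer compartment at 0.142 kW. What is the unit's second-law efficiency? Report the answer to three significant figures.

COP_actual = Q̇_C/Ẇ = 0.1420/0.09620 = 1.476.
In absolute terms T_C = 249.15 K and T_H = 304.15 K, so ΔT = 55.00 K.
COP_Carnot = T_C/ΔT = 249.15/55.00 = 4.530.
η_II = COP_actual/COP_Carnot = 1.476/4.530 = 0.3258.

0.326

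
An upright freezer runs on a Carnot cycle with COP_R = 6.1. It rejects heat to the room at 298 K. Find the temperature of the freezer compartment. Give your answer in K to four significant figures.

For a Carnot refrigerator COP_R = T_C/(T_H − T_C), so T_C = COP·T_H/(1 + COP).
With T_H = 298.00 K, T_C = 6.1 × 298.00/7.100 = 256.03 K.

256.0 K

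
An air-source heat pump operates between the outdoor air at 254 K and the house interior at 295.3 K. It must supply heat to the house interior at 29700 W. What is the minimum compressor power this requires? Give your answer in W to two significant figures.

The reservoir spacing is ΔT = 295.3 − 254 = 41.30 K.
COP_Carnot = T_H/ΔT = 295.30/41.30 = 7.150.
Ẇ_min = Q̇/COP_Carnot = 29700/7.150 = 4154 W.

4200 W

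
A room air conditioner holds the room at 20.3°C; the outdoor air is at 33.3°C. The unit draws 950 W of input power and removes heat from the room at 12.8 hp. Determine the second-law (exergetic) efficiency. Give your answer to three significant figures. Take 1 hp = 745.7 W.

Converting, Q̇_C = 12.80 hp = 9545 W, so COP_actual = Q̇_C/Ẇ = 9545/950.0 = 10.05.
In absolute terms T_C = 293.45 K and T_H = 306.45 K, so ΔT = 13.00 K.
COP_Carnot = T_C/ΔT = 293.45/13.00 = 22.57.
η_II = COP_actual/COP_Carnot = 10.05/22.57 = 0.4451.

0.445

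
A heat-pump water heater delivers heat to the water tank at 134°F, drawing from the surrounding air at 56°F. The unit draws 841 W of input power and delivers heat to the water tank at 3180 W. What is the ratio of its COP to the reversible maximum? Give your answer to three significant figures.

0.497

COP_actual = Q̇_H/Ẇ = 3180/841.0 = 3.781.
In absolute terms T_C = 286.48 K and T_H = 329.82 K, so ΔT = 43.33 K.
COP_Carnot = T_H/ΔT = 329.82/43.33 = 7.611.
η_II = COP_actual/COP_Carnot = 3.781/7.611 = 0.4968.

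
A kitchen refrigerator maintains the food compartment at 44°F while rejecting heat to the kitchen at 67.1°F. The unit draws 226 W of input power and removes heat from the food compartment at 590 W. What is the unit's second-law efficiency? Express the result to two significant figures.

0.12

COP_actual = Q̇_C/Ẇ = 590.0/226.0 = 2.611.
In absolute terms T_C = 279.82 K and T_H = 292.65 K, so ΔT = 12.83 K.
COP_Carnot = T_C/ΔT = 279.82/12.83 = 21.80.
η_II = COP_actual/COP_Carnot = 2.611/21.80 = 0.1197.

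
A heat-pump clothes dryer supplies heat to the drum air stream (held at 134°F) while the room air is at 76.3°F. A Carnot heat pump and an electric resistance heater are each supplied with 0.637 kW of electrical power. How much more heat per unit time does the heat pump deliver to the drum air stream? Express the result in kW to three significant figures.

In absolute terms T_C = 297.76 K and T_H = 329.82 K, so ΔT = 32.06 K.
COP_Carnot = T_H/ΔT = 329.82/32.06 = 10.29.
The heat pump delivers Q̇_H = COP × Ẇ = 6.554 kW; the resistance heater delivers Ẇ = 0.6370 kW.
Extra = (COP − 1)·Ẇ = 5.917 kW.

5.92 kW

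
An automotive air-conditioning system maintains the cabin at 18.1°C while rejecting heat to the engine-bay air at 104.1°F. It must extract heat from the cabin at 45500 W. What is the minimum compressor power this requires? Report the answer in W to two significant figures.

3400 W

In absolute terms T_C = 291.25 K and T_H = 313.21 K, so ΔT = 21.96 K.
COP_Carnot = T_C/ΔT = 291.25/21.96 = 13.27.
Ẇ_min = Q̇/COP_Carnot = 45500/13.27 = 3430 W.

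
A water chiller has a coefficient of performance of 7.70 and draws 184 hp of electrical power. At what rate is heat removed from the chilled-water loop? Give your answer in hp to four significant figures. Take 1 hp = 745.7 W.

1417 hp

Q̇_C = COP × Ẇ = 7.70 × 184.0 = 1417 hp.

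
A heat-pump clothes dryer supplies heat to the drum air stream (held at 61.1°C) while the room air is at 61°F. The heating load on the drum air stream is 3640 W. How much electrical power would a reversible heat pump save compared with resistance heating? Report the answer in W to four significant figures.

In absolute terms T_C = 289.26 K and T_H = 334.25 K, so ΔT = 44.99 K.
COP_Carnot = T_H/ΔT = 334.25/44.99 = 7.430.
Resistance heating needs Ẇ_res = Q̇_H = 3640 W; the reversible heat pump needs only Ẇ_hp = Q̇_H/COP = 489.9 W.
Saving = 3640 − 489.9 = 3150 W.

3150 W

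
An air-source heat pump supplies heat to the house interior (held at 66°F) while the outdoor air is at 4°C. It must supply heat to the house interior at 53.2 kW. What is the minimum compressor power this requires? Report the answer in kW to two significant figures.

In absolute terms T_C = 277.15 K and T_H = 292.04 K, so ΔT = 14.89 K.
COP_Carnot = T_H/ΔT = 292.04/14.89 = 19.61.
Ẇ_min = Q̇/COP_Carnot = 53.20/19.61 = 2.712 kW.

2.7 kW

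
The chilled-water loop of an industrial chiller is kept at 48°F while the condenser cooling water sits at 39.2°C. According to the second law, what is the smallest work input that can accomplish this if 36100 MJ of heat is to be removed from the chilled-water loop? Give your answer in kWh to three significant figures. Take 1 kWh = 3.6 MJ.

1080 kWh

In absolute terms T_C = 282.04 K and T_H = 312.35 K, so ΔT = 30.31 K.
The reversible limit is COP_R = T_C/ΔT = 9.305, so W_min = Q_C/COP = Q_C·ΔT/T_C.
W_min = 36100 × 30.31/282.04 = 3880 MJ = 1078 kWh.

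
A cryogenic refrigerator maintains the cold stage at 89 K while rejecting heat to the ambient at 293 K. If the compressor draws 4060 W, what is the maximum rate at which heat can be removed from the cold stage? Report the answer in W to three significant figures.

The reservoir spacing is ΔT = 293 − 89 = 204.0 K.
COP_Carnot = T_C/ΔT = 89.00/204.0 = 0.4363.
Q̇_max = COP_Carnot × Ẇ = 0.4363 × 4060 W = 1771 W.

1770 W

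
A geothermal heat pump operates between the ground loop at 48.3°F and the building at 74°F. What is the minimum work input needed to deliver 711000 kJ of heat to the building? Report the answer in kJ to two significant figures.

In absolute terms T_C = 282.21 K and T_H = 296.48 K, so ΔT = 14.28 K.
The reversible limit is COP_HP = T_H/ΔT = 20.77, so W_min = Q_H/COP = Q_H·ΔT/T_H.
W_min = 711000 × 14.28/296.48 = 34240 kJ.

34000 kJ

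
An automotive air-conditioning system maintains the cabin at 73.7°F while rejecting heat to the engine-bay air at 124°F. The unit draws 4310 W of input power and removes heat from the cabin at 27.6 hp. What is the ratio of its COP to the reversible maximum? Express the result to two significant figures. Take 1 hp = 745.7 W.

0.45

Converting, Q̇_C = 27.60 hp = 20580 W, so COP_actual = Q̇_C/Ẇ = 20580/4310 = 4.775.
In absolute terms T_C = 296.32 K and T_H = 324.26 K, so ΔT = 27.94 K.
COP_Carnot = T_C/ΔT = 296.32/27.94 = 10.60.
η_II = COP_actual/COP_Carnot = 4.775/10.60 = 0.4503.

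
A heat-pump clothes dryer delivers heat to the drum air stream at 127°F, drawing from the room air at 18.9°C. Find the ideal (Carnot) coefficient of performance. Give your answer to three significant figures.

In absolute terms T_C = 292.05 K and T_H = 325.93 K, so ΔT = 33.88 K.
For a reversible cycle, COP_Carnot = T_H/ΔT = 325.93/33.88 = 9.621.

9.62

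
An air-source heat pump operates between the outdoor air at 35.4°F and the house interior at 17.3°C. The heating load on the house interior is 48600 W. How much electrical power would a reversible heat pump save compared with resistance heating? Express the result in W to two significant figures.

46000 W

In absolute terms T_C = 275.04 K and T_H = 290.45 K, so ΔT = 15.41 K.
COP_Carnot = T_H/ΔT = 290.45/15.41 = 18.85.
Resistance heating needs Ẇ_res = Q̇_H = 48600 W; the reversible heat pump needs only Ẇ_hp = Q̇_H/COP = 2579 W.
Saving = 48600 − 2579 = 46020 W.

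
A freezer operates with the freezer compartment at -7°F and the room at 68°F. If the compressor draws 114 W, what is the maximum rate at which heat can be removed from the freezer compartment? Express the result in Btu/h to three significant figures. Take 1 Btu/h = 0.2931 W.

In absolute terms T_C = 251.48 K and T_H = 293.15 K, so ΔT = 41.67 K.
COP_Carnot = T_C/ΔT = 251.48/41.67 = 6.036.
Q̇_max = COP_Carnot × Ẇ = 6.036 × 114.0 W = 688.1 W = 2348 Btu/h.

2350 Btu/h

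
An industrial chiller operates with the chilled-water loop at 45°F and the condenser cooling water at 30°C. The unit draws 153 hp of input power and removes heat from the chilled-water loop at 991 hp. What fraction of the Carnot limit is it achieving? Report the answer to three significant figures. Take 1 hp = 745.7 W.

COP_actual = Q̇_C/Ẇ = 991.0/153.0 = 6.477.
In absolute terms T_C = 280.37 K and T_H = 303.15 K, so ΔT = 22.78 K.
COP_Carnot = T_C/ΔT = 280.37/22.78 = 12.31.
η_II = COP_actual/COP_Carnot = 6.477/12.31 = 0.5262.

0.526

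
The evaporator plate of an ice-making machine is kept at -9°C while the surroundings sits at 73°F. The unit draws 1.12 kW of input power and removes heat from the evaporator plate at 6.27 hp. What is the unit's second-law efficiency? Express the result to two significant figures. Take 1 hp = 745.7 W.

Converting, Q̇_C = 6.270 hp = 4.676 kW, so COP_actual = Q̇_C/Ẇ = 4.676/1.120 = 4.175.
In absolute terms T_C = 264.15 K and T_H = 295.93 K, so ΔT = 31.78 K.
COP_Carnot = T_C/ΔT = 264.15/31.78 = 8.312.
η_II = COP_actual/COP_Carnot = 4.175/8.312 = 0.5022.

0.50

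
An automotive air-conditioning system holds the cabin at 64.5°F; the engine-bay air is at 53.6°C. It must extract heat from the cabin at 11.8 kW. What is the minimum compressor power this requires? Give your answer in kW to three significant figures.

In absolute terms T_C = 291.21 K and T_H = 326.75 K, so ΔT = 35.54 K.
COP_Carnot = T_C/ΔT = 291.21/35.54 = 8.193.
Ẇ_min = Q̇/COP_Carnot = 11.80/8.193 = 1.440 kW.

1.44 kW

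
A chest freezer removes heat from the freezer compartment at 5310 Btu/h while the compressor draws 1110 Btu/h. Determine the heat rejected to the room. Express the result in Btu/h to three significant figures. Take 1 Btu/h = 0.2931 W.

For a cyclic device the first law requires Q̇_H = Q̇_C + Ẇ.
Q̇_H = Q̇_C + Ẇ = 6420 Btu/h.

6420 Btu/h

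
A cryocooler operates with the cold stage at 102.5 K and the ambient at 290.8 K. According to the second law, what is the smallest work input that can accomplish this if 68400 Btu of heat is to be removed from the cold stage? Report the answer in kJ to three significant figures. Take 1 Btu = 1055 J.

133000 kJ

The reservoir spacing is ΔT = 290.8 − 102.5 = 188.3 K.
The reversible limit is COP_R = T_C/ΔT = 0.5443, so W_min = Q_C/COP = Q_C·ΔT/T_C.
W_min = 68400 × 188.3/102.50 = 125700 Btu = 132600 kJ.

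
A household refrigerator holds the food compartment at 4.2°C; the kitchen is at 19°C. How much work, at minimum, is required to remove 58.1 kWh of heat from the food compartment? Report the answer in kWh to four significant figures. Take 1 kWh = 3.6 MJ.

In absolute terms T_C = 277.35 K and T_H = 292.15 K, so ΔT = 14.80 K.
The reversible limit is COP_R = T_C/ΔT = 18.74, so W_min = Q_C/COP = Q_C·ΔT/T_C.
W_min = 58.10 × 14.80/277.35 = 3.100 kWh.

3.100 kWh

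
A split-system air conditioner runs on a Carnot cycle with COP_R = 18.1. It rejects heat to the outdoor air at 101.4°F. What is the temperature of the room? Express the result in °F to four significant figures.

72.02 °F

For a Carnot refrigerator COP_R = T_C/(T_H − T_C), so T_C = COP·T_H/(1 + COP).
With T_H = 311.71 K, T_C = 18.1 × 311.71/19.10 = 295.39 K.
Converting, 295.39 K = 72.02°F.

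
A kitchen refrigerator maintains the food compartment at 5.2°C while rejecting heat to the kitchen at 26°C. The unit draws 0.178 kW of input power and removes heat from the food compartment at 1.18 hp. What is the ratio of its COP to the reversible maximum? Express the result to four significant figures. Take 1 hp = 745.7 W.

Converting, Q̇_C = 1.180 hp = 0.8799 kW, so COP_actual = Q̇_C/Ẇ = 0.8799/0.1780 = 4.943.
In absolute terms T_C = 278.35 K and T_H = 299.15 K, so ΔT = 20.80 K.
COP_Carnot = T_C/ΔT = 278.35/20.80 = 13.38.
η_II = COP_actual/COP_Carnot = 4.943/13.38 = 0.3694.

0.3694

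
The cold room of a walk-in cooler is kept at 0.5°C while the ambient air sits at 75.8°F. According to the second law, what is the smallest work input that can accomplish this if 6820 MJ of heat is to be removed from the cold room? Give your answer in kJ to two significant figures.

In absolute terms T_C = 273.65 K and T_H = 297.48 K, so ΔT = 23.83 K.
The reversible limit is COP_R = T_C/ΔT = 11.48, so W_min = Q_C/COP = Q_C·ΔT/T_C.
W_min = 6820 × 23.83/273.65 = 594.0 MJ = 594000 kJ.

590000 kJ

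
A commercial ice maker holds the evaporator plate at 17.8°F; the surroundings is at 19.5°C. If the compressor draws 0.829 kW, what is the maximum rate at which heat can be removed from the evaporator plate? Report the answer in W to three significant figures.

In absolute terms T_C = 265.26 K and T_H = 292.65 K, so ΔT = 27.39 K.
COP_Carnot = T_C/ΔT = 265.26/27.39 = 9.685.
Q̇_max = COP_Carnot × Ẇ = 9.685 × 0.8290 kW = 8.029 kW = 8029 W.

8030 W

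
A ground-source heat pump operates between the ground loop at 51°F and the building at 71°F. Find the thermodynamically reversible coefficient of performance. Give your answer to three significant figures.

26.5

In absolute terms T_C = 283.71 K and T_H = 294.82 K, so ΔT = 11.11 K.
For a reversible cycle, COP_Carnot = T_H/ΔT = 294.82/11.11 = 26.53.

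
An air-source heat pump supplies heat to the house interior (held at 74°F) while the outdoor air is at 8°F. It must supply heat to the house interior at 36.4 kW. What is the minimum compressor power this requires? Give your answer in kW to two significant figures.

In absolute terms T_C = 259.82 K and T_H = 296.48 K, so ΔT = 36.67 K.
COP_Carnot = T_H/ΔT = 296.48/36.67 = 8.086.
Ẇ_min = Q̇/COP_Carnot = 36.40/8.086 = 4.502 kW.

4.5 kW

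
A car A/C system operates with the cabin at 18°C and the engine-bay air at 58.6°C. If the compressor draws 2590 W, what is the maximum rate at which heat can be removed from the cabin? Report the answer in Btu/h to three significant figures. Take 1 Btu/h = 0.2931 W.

63400 Btu/h

In absolute terms T_C = 291.15 K and T_H = 331.75 K, so ΔT = 40.60 K.
COP_Carnot = T_C/ΔT = 291.15/40.60 = 7.171.
Q̇_max = COP_Carnot × Ẇ = 7.171 × 2590 W = 18570 W = 63370 Btu/h.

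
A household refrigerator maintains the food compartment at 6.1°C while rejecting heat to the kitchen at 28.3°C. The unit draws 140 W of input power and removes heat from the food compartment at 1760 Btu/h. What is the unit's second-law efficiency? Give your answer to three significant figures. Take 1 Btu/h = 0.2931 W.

Converting, Q̇_C = 1760 Btu/h = 515.9 W, so COP_actual = Q̇_C/Ẇ = 515.9/140.0 = 3.685.
In absolute terms T_C = 279.25 K and T_H = 301.45 K, so ΔT = 22.20 K.
COP_Carnot = T_C/ΔT = 279.25/22.20 = 12.58.
η_II = COP_actual/COP_Carnot = 3.685/12.58 = 0.2929.

0.293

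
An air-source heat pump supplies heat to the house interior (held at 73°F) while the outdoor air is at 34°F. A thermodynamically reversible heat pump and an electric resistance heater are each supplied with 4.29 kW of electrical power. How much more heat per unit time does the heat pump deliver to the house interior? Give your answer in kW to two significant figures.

54 kW

In absolute terms T_C = 274.26 K and T_H = 295.93 K, so ΔT = 21.67 K.
COP_Carnot = T_H/ΔT = 295.93/21.67 = 13.66.
The heat pump delivers Q̇_H = COP × Ẇ = 58.59 kW; the resistance heater delivers Ẇ = 4.290 kW.
Extra = (COP − 1)·Ẇ = 54.30 kW.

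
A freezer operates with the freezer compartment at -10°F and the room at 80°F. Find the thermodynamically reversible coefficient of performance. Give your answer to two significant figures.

In absolute terms T_C = 249.82 K and T_H = 299.82 K, so ΔT = 50.00 K.
For a reversible cycle, COP_Carnot = T_C/ΔT = 249.82/50.00 = 4.996.

5.0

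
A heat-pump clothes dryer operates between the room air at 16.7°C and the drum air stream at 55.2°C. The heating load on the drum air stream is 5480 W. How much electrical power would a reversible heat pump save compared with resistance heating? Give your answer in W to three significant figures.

In absolute terms T_C = 289.85 K and T_H = 328.35 K, so ΔT = 38.50 K.
COP_Carnot = T_H/ΔT = 328.35/38.50 = 8.529.
Resistance heating needs Ẇ_res = Q̇_H = 5480 W; the reversible heat pump needs only Ẇ_hp = Q̇_H/COP = 642.5 W.
Saving = 5480 − 642.5 = 4837 W.

4840 W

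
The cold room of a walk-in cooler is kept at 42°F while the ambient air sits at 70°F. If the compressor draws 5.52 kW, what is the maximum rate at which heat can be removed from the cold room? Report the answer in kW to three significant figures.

98.9 kW

In absolute terms T_C = 278.71 K and T_H = 294.26 K, so ΔT = 15.56 K.
COP_Carnot = T_C/ΔT = 278.71/15.56 = 17.92.
Q̇_max = COP_Carnot × Ẇ = 17.92 × 5.520 kW = 98.90 kW.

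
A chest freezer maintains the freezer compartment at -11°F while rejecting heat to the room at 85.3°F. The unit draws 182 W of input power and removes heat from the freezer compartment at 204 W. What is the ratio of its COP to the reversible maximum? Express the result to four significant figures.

COP_actual = Q̇_C/Ẇ = 204.0/182.0 = 1.121.
In absolute terms T_C = 249.26 K and T_H = 302.76 K, so ΔT = 53.50 K.
COP_Carnot = T_C/ΔT = 249.26/53.50 = 4.659.
η_II = COP_actual/COP_Carnot = 1.121/4.659 = 0.2406.

0.2406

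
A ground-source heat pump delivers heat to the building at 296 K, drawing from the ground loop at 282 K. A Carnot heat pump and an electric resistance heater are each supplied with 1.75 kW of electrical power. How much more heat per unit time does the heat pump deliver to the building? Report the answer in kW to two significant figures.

The reservoir spacing is ΔT = 296 − 282 = 14.00 K.
COP_Carnot = T_H/ΔT = 296.00/14.00 = 21.14.
The heat pump delivers Q̇_H = COP × Ẇ = 37.00 kW; the resistance heater delivers Ẇ = 1.750 kW.
Extra = (COP − 1)·Ẇ = 35.25 kW.

35 kW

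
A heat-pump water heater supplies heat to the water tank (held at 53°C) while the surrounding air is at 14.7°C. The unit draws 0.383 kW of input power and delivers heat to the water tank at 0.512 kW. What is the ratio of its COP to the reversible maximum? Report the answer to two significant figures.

COP_actual = Q̇_H/Ẇ = 0.5120/0.3830 = 1.337.
In absolute terms T_C = 287.85 K and T_H = 326.15 K, so ΔT = 38.30 K.
COP_Carnot = T_H/ΔT = 326.15/38.30 = 8.516.
η_II = COP_actual/COP_Carnot = 1.337/8.516 = 0.1570.

0.16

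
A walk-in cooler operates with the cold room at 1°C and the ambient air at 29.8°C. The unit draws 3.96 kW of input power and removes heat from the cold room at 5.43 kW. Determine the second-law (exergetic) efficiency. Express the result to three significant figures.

COP_actual = Q̇_C/Ẇ = 5.430/3.960 = 1.371.
In absolute terms T_C = 274.15 K and T_H = 302.95 K, so ΔT = 28.80 K.
COP_Carnot = T_C/ΔT = 274.15/28.80 = 9.519.
η_II = COP_actual/COP_Carnot = 1.371/9.519 = 0.1440.

0.144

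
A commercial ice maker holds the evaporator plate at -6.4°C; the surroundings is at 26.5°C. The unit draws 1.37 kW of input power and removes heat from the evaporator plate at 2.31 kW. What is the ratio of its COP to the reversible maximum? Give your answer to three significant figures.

COP_actual = Q̇_C/Ẇ = 2.310/1.370 = 1.686.
In absolute terms T_C = 266.75 K and T_H = 299.65 K, so ΔT = 32.90 K.
COP_Carnot = T_C/ΔT = 266.75/32.90 = 8.108.
η_II = COP_actual/COP_Carnot = 1.686/8.108 = 0.2080.

0.208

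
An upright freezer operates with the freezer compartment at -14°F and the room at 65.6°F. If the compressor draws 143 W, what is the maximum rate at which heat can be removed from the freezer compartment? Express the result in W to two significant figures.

800 W

In absolute terms T_C = 247.59 K and T_H = 291.82 K, so ΔT = 44.22 K.
COP_Carnot = T_C/ΔT = 247.59/44.22 = 5.599.
Q̇_max = COP_Carnot × Ẇ = 5.599 × 143.0 W = 800.6 W.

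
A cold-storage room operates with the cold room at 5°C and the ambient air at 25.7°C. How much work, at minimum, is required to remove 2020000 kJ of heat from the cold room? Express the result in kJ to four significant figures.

In absolute terms T_C = 278.15 K and T_H = 298.85 K, so ΔT = 20.70 K.
The reversible limit is COP_R = T_C/ΔT = 13.44, so W_min = Q_C/COP = Q_C·ΔT/T_C.
W_min = 2020000 × 20.70/278.15 = 150300 kJ.

150300 kJ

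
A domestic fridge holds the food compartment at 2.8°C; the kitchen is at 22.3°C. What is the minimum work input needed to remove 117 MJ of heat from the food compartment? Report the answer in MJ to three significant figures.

In absolute terms T_C = 275.95 K and T_H = 295.45 K, so ΔT = 19.50 K.
The reversible limit is COP_R = T_C/ΔT = 14.15, so W_min = Q_C/COP = Q_C·ΔT/T_C.
W_min = 117.0 × 19.50/275.95 = 8.268 MJ.

8.27 MJ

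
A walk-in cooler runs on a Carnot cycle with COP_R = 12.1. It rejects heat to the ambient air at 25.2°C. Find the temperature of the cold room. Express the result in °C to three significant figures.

2.43 °C

For a Carnot refrigerator COP_R = T_C/(T_H − T_C), so T_C = COP·T_H/(1 + COP).
With T_H = 298.35 K, T_C = 12.1 × 298.35/13.10 = 275.58 K.
Converting, 275.58 K = 2.43°C.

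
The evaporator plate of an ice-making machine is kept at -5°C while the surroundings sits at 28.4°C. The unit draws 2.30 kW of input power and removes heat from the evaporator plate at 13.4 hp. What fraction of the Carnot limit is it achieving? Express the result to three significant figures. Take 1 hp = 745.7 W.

Converting, Q̇_C = 13.40 hp = 9.992 kW, so COP_actual = Q̇_C/Ẇ = 9.992/2.300 = 4.345.
In absolute terms T_C = 268.15 K and T_H = 301.55 K, so ΔT = 33.40 K.
COP_Carnot = T_C/ΔT = 268.15/33.40 = 8.028.
η_II = COP_actual/COP_Carnot = 4.345/8.028 = 0.5411.

0.541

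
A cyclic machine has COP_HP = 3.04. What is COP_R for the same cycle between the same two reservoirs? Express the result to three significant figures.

2.04

Since Q_H = Q_C + W for any cycle, COP_R = Q_C/W = Q_H/W − 1.
COP_R = 3.04 − 1 = 2.04.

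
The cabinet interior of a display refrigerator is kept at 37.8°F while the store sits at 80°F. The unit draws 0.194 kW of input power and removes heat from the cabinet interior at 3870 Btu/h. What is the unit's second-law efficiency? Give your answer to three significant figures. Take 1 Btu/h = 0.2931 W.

0.496

Converting, Q̇_C = 3870 Btu/h = 1.134 kW, so COP_actual = Q̇_C/Ẇ = 1.134/0.1940 = 5.847.
In absolute terms T_C = 276.37 K and T_H = 299.82 K, so ΔT = 23.44 K.
COP_Carnot = T_C/ΔT = 276.37/23.44 = 11.79.
η_II = COP_actual/COP_Carnot = 5.847/11.79 = 0.4960.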